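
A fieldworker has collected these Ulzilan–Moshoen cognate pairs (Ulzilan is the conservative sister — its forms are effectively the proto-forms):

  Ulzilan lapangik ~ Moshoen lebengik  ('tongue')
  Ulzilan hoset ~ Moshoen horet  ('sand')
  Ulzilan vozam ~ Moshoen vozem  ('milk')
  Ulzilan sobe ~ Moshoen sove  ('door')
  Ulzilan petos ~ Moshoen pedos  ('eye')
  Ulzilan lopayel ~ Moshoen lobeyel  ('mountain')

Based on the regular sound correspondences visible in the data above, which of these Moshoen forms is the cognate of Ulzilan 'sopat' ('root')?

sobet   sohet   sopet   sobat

sobet

lapangik ~ lebengik, lopayel ~ lobeyel — Ulzilan p corresponds to Moshoen b between vowels (before a back vowel).
lopayel ~ lobeyel — Ulzilan a corresponds to Moshoen e after a consonant, before a consonant other than r, m, n, p, b, f, v.
Applying these to Ulzilan 'sopat':
  sopat → sobat   (p→b between vowels (before a back vowel))
  sobat → sobet   (a→e after a consonant, before a consonant other than r, m, n, p, b, f, v)
So the Moshoen cognate is 'sobet'.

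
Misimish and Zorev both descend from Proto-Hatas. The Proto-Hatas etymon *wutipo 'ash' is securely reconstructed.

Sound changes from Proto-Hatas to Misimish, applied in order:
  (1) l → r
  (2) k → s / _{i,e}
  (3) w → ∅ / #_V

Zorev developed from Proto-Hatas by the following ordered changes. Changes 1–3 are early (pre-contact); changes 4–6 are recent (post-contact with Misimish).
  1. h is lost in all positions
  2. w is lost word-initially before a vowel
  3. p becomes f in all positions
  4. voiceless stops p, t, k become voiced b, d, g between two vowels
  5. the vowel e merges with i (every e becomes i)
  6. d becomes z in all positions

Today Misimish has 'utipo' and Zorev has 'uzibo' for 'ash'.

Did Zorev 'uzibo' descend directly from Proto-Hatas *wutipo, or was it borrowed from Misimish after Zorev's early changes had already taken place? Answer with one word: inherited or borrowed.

borrowed

If inherited, *wutipo would pass through all of Zorev's changes:
Zorev: start from *wutipo.
  rule 1: no change — wutipo
  rule 2 (glide loss): wutipo → utipo
  rule 3 (unconditioned shift): utipo → utifo
  rule 4 (intervocalic voicing): utifo → udifo
  rule 5: no change — udifo
  rule 6 (unconditioned shift): udifo → uzifo
  ⇒ Zorev uzifo
If borrowed from Misimish 'utipo' after the early changes, it would undergo only the recent ones:
  rule 4 (intervocalic voicing): utipo → udibo
  rule 5 (vowel merger): no change (udibo)
  rule 6 (unconditioned shift): udibo → uzibo
  ⇒ as a loan: uzibo
Zorev 'uzibo' matches the loan outcome 'uzibo', not the inherited 'uzifo' — it skipped the early Zorev changes, so it was borrowed from Misimish.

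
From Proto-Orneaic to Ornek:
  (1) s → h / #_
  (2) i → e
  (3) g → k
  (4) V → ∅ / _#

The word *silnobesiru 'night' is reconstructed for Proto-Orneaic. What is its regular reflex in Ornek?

helnobeser

Ornek: *silnobesiru > hilnobesiru > helnobeseru > helnobeser  (by debuccalisation, vowel merger, apocope)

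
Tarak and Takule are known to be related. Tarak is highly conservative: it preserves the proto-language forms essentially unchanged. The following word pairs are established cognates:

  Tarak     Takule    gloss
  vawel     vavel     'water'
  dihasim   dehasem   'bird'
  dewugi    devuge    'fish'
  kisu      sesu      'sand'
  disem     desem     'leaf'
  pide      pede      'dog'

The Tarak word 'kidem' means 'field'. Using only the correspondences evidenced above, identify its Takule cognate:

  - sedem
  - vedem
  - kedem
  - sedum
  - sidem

kisu ~ sesu — Tarak k corresponds to Takule s word-initially before a front vowel.
dihasim ~ dehasem, kisu ~ sesu — Tarak i corresponds to Takule e after a consonant, before a consonant other than r, m, n, p, b, f, v.
Applying these to Tarak 'kidem':
  kidem → sidem   (k→s word-initially before a front vowel)
  sidem → sedem   (i→e after a consonant, before a consonant other than r, m, n, p, b, f, v)
So the Takule cognate is 'sedem'.

sedem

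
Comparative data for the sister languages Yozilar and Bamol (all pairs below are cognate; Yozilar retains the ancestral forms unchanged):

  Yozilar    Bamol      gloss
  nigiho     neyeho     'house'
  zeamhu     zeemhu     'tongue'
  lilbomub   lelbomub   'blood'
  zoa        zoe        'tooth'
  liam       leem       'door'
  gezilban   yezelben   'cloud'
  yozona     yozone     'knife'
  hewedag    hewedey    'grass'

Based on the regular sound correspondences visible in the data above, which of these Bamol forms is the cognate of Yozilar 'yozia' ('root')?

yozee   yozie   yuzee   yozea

yozee

liam ~ leem — Yozilar i corresponds to Bamol e after a consonant, before a back vowel.
zoa ~ zoe — Yozilar a corresponds to Bamol e word-finally.
Applying these to Yozilar 'yozia':
  yozia → yozea   (i→e after a consonant, before a back vowel)
  yozea → yozee   (a→e word-finally)
So the Bamol cognate is 'yozee'.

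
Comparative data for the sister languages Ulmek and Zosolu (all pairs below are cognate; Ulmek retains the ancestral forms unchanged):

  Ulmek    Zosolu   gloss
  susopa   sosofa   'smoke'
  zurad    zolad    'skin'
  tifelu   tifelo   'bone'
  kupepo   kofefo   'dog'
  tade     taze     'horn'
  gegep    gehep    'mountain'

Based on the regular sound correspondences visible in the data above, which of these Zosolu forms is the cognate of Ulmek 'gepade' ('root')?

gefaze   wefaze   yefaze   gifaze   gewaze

gefaze

susopa ~ sosofa — Ulmek p corresponds to Zosolu f between vowels (before a back vowel).
tade ~ taze — Ulmek d corresponds to Zosolu z between vowels (before a front vowel).
Applying these to Ulmek 'gepade':
  gepade → gefade   (p→f between vowels (before a back vowel))
  gefade → gefaze   (d→z between vowels (before a front vowel))
So the Zosolu cognate is 'gefaze'.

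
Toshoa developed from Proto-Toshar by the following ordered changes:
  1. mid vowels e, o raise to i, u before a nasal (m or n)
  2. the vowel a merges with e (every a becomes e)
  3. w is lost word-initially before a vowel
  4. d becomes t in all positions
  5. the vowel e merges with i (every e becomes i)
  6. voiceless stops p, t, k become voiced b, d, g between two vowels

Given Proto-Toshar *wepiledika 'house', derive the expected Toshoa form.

Toshoa: start from *wepiledika.
  rule 1: no change — wepiledika
  rule 2 (vowel merger): wepiledika → wepiledike
  rule 3 (glide loss): wepiledike → epiledike
  rule 4 (unconditioned shift): epiledike → epiletike
  rule 5 (vowel merger): epiletike → ipilitiki
  rule 6 (intervocalic voicing): ipilitiki → ibilidigi
  ⇒ Toshoa ibilidigi

ibilidigi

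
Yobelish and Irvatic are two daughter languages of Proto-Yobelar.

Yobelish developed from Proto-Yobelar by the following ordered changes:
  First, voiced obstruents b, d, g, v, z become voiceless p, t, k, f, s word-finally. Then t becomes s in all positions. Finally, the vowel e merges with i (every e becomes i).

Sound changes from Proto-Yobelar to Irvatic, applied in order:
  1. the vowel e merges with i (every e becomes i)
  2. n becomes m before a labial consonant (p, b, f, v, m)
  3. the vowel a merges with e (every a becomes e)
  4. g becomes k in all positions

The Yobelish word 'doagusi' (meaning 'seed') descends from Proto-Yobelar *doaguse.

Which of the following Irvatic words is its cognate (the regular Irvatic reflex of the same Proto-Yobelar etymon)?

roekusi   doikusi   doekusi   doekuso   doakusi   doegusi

doekusi

Irvatic: *doaguse > doagusi > doegusi > doekusi  (by vowel merger, vowel merger, unconditioned shift)
The other candidates each miss or misapply at least one Irvatic change.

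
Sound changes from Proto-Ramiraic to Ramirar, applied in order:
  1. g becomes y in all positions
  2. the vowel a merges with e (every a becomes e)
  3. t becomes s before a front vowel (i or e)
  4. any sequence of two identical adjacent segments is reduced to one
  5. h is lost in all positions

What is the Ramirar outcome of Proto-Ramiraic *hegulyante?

Ramirar: start from *hegulyante.
  rule 1 (unconditioned shift): hegulyante → heyulyante
  rule 2 (vowel merger): heyulyante → heyulyente
  rule 3 (palatalisation): heyulyente → heyulyense
  rule 4: no change — heyulyense
  rule 5 (h-loss): heyulyense → eyulyense
  ⇒ Ramirar eyulyense

eyulyense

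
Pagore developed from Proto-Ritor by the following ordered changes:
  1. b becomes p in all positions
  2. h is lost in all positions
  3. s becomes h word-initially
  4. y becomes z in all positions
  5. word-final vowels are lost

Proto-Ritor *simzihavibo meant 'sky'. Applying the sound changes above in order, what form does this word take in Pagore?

himziavip

Pagore: *simzihavibo > simzihavipo > simziavipo > himziavipo > himziavip  (by unconditioned shift, h-loss, debuccalisation, apocope)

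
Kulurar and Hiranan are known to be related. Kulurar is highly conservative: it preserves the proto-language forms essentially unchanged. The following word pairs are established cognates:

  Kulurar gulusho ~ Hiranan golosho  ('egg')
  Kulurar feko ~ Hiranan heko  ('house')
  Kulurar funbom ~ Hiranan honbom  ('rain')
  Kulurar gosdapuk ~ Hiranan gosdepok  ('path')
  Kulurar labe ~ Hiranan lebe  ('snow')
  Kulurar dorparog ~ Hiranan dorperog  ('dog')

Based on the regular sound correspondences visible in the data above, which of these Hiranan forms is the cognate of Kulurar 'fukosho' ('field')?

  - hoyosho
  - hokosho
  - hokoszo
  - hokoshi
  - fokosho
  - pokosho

funbom ~ honbom — Kulurar f corresponds to Hiranan h word-initially before a back vowel.
gulusho ~ golosho, gosdapuk ~ gosdepok — Kulurar u corresponds to Hiranan o after a consonant, before a consonant other than r, m, n, p, b, f, v.
Applying these to Kulurar 'fukosho':
  fukosho → hukosho   (f→h word-initially before a back vowel)
  hukosho → hokosho   (u→o after a consonant, before a consonant other than r, m, n, p, b, f, v)
So the Hiranan cognate is 'hokosho'.

hokosho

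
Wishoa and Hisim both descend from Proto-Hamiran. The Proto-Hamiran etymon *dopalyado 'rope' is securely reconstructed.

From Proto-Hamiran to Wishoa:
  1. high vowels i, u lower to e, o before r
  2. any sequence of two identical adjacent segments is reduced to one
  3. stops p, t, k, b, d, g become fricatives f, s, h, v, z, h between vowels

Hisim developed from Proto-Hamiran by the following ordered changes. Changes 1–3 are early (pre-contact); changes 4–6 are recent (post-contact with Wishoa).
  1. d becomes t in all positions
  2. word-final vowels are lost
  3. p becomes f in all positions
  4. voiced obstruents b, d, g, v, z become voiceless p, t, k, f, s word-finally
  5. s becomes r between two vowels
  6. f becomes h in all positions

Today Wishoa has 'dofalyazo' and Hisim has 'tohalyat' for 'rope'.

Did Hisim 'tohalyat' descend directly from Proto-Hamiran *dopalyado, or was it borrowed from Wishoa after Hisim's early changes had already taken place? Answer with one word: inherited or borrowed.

inherited

If inherited, *dopalyado would pass through all of Hisim's changes:
Hisim: *dopalyado > topalyato > topalyat > tofalyat > tohalyat  (by unconditioned shift, apocope, unconditioned shift, unconditioned shift)
If borrowed from Wishoa 'dofalyazo' after the early changes, it would undergo only the recent ones:
  rule 4 (final devoicing): no change (dofalyazo)
  rule 5 (rhotacism): no change (dofalyazo)
  rule 6 (unconditioned shift): dofalyazo → dohalyazo
  ⇒ as a loan: dohalyazo
Hisim 'tohalyat' matches the inherited outcome exactly, so it is an inherited cognate, not a loan.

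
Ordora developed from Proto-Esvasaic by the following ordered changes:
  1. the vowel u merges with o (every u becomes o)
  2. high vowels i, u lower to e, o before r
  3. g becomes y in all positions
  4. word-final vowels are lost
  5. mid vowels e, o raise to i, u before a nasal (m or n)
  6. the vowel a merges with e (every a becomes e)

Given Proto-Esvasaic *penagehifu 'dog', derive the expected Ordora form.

pineyehif

Ordora: *penagehifu > penagehifo > penayehifo > penayehif > pinayehif > pineyehif  (by vowel merger, unconditioned shift, apocope, pre-nasal raising, vowel merger)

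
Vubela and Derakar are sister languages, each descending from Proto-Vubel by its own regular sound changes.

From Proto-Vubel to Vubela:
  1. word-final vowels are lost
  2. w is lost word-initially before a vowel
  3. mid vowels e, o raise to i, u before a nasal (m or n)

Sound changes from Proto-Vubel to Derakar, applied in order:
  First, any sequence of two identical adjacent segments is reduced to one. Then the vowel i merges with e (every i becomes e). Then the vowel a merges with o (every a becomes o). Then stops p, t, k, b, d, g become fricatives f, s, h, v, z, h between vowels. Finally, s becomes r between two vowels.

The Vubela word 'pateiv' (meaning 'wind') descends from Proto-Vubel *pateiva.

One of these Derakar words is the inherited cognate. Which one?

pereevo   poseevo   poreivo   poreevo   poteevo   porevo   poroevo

Derakar: start from *pateiva.
  rule 1: no change — pateiva
  rule 2 (vowel merger): pateiva → pateeva
  rule 3 (vowel merger): pateeva → poteevo
  rule 4 (intervocalic lenition): poteevo → poseevo
  rule 5 (rhotacism): poseevo → poreevo
  ⇒ Derakar poreevo
Among the options, 'poreevo' alone shows every Derakar change applied in order.

poreevo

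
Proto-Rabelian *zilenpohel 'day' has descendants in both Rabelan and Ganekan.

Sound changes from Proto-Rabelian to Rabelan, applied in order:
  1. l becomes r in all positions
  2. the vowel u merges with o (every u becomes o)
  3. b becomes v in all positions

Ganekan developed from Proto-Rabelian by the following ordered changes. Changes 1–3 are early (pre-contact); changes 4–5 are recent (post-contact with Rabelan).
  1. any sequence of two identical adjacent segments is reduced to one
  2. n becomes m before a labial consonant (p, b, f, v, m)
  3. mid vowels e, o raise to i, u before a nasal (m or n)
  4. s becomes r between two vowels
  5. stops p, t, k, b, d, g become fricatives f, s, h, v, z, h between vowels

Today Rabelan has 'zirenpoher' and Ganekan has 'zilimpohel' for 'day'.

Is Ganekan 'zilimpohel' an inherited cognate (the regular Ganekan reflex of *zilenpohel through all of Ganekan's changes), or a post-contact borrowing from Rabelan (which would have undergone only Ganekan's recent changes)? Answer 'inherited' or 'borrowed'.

inherited

If inherited, *zilenpohel would pass through all of Ganekan's changes:
Ganekan: *zilenpohel > zilempohel > zilimpohel  (by nasal place assimilation, pre-nasal raising)
If borrowed from Rabelan 'zirenpoher' after the early changes, it would undergo only the recent ones:
  rule 4 (rhotacism): no change (zirenpoher)
  rule 5 (intervocalic lenition): no change (zirenpoher)
  ⇒ as a loan: zirenpoher
Ganekan 'zilimpohel' matches the inherited outcome exactly, so it is an inherited cognate, not a loan.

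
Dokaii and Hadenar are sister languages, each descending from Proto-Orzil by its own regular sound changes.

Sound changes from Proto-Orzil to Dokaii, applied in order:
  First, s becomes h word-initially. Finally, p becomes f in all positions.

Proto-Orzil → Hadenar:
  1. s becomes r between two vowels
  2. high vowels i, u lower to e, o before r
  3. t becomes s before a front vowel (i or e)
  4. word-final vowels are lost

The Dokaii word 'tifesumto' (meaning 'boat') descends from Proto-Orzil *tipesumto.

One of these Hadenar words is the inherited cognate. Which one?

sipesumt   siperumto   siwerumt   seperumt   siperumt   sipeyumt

Hadenar: start from *tipesumto.
  rule 1 (rhotacism): tipesumto → tiperumto
  rule 2: no change — tiperumto
  rule 3 (palatalisation): tiperumto → siperumto
  rule 4 (apocope): siperumto → siperumt
  ⇒ Hadenar siperumt
Only 'siperumt' matches the regular Hadenar development of *tipesumto.

siperumt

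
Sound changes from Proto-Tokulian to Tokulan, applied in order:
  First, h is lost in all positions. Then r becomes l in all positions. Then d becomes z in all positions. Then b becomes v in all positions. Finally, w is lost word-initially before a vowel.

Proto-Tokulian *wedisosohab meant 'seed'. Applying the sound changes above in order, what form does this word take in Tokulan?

ezisosoav

Tokulan: *wedisosohab > wedisosoab > wezisosoab > wezisosoav > ezisosoav  (by h-loss, unconditioned shift, unconditioned shift, glide loss)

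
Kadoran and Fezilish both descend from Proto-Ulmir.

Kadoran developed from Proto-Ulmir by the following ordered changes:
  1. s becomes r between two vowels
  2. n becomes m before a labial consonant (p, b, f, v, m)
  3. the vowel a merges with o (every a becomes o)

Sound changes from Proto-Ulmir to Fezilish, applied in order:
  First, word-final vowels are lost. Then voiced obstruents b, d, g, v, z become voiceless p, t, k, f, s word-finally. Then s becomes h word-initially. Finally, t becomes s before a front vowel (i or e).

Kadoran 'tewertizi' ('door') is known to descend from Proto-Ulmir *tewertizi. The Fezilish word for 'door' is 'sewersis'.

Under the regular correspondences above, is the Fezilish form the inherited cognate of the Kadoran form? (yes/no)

yes

Derive the expected Fezilish reflex of *tewertizi:
Fezilish: start from *tewertizi.
  rule 1 (apocope): tewertizi → tewertiz
  rule 2 (final devoicing): tewertiz → tewertis
  rule 3: no change — tewertis
  rule 4 (palatalisation): tewertis → sewersis
  ⇒ Fezilish sewersis
Fezilish 'sewersis' matches the regular reflex exactly, so the pair is cognate.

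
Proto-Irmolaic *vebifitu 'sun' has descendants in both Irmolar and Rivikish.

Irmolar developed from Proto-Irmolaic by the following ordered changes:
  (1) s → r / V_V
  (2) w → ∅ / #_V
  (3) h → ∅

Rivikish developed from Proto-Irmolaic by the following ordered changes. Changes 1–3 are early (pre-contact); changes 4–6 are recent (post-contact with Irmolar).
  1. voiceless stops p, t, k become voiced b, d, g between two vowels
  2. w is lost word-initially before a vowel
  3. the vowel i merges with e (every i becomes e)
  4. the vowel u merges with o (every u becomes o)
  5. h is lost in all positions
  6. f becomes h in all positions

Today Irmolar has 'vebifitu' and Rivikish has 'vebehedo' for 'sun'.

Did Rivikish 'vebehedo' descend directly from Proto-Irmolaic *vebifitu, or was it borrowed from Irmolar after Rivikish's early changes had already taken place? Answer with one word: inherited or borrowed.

inherited

If inherited, *vebifitu would pass through all of Rivikish's changes:
Rivikish: start from *vebifitu.
  rule 1 (intervocalic voicing): vebifitu → vebifidu
  rule 2: no change — vebifidu
  rule 3 (vowel merger): vebifidu → vebefedu
  rule 4 (vowel merger): vebefedu → vebefedo
  rule 5: no change — vebefedo
  rule 6 (unconditioned shift): vebefedo → vebehedo
  ⇒ Rivikish vebehedo
If borrowed from Irmolar 'vebifitu' after the early changes, it would undergo only the recent ones:
  rule 4 (vowel merger): vebifitu → vebifito
  rule 5 (h-loss): no change (vebifito)
  rule 6 (unconditioned shift): vebifito → vebihito
  ⇒ as a loan: vebihito
Rivikish 'vebehedo' matches the inherited outcome exactly, so it is an inherited cognate, not a loan.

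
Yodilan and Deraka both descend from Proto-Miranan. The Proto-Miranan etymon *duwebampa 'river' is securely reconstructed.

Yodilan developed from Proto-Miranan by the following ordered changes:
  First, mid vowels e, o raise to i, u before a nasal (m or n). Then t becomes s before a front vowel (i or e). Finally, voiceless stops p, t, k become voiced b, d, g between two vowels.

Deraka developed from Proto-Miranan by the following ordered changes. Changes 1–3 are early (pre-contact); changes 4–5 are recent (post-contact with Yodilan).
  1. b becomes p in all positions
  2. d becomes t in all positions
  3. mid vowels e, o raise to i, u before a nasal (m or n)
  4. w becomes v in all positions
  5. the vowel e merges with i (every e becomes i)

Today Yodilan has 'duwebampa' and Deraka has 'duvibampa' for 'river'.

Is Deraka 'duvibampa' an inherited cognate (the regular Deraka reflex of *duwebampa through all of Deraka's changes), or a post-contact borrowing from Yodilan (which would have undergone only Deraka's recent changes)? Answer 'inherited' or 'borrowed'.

borrowed

If inherited, *duwebampa would pass through all of Deraka's changes:
Deraka: *duwebampa > duwepampa > tuwepampa > tuvepampa > tuvipampa  (by unconditioned shift, unconditioned shift, unconditioned shift, vowel merger)
If borrowed from Yodilan 'duwebampa' after the early changes, it would undergo only the recent ones:
  rule 4 (unconditioned shift): duwebampa → duvebampa
  rule 5 (vowel merger): duvebampa → duvibampa
  ⇒ as a loan: duvibampa
Deraka 'duvibampa' matches the loan outcome 'duvibampa', not the inherited 'tuvipampa' — it skipped the early Deraka changes, so it was borrowed from Yodilan.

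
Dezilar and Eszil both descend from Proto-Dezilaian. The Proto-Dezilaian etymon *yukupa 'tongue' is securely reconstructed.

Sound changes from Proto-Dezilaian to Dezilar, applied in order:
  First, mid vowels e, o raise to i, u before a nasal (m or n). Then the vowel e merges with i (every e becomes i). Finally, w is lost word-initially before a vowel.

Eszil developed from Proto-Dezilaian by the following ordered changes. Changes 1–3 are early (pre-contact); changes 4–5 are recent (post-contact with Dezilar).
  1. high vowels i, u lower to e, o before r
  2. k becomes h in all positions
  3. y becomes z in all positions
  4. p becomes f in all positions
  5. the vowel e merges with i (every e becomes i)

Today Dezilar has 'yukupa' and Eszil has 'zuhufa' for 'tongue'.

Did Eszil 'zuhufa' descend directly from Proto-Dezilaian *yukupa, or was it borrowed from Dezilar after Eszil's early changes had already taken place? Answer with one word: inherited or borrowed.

If inherited, *yukupa would pass through all of Eszil's changes:
Eszil: *yukupa
  yukupa (rule 1 does not apply)
  yukupa → yuhupa   [unconditioned shift]
  yuhupa → zuhupa   [unconditioned shift]
  zuhupa → zuhufa   [unconditioned shift]
  zuhufa (rule 5 does not apply)
  giving Eszil zuhufa.
If borrowed from Dezilar 'yukupa' after the early changes, it would undergo only the recent ones:
  rule 4 (unconditioned shift): yukupa → yukufa
  rule 5 (vowel merger): no change (yukufa)
  ⇒ as a loan: yukufa
Eszil 'zuhufa' matches the inherited outcome exactly, so it is an inherited cognate, not a loan.

inherited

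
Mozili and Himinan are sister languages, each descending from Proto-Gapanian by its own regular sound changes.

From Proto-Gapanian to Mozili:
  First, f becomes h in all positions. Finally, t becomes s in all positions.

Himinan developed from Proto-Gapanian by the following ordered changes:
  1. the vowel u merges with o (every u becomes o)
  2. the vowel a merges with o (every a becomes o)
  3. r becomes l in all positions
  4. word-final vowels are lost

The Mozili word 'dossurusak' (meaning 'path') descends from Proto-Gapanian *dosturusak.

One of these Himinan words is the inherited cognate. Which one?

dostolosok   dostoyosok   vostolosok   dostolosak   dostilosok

dostolosok

Himinan: *dosturusak > dostorosak > dostorosok > dostolosok  (by vowel merger, vowel merger, unconditioned shift)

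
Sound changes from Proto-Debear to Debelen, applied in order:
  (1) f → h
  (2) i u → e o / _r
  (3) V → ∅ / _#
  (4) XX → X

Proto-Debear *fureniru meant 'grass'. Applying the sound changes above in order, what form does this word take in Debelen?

Debelen: *fureniru
  fureniru → hureniru   [unconditioned shift]
  hureniru → horeneru   [pre-rhotic lowering]
  horeneru → horener   [apocope]
  horener (rule 4 does not apply)
  giving Debelen horener.

horener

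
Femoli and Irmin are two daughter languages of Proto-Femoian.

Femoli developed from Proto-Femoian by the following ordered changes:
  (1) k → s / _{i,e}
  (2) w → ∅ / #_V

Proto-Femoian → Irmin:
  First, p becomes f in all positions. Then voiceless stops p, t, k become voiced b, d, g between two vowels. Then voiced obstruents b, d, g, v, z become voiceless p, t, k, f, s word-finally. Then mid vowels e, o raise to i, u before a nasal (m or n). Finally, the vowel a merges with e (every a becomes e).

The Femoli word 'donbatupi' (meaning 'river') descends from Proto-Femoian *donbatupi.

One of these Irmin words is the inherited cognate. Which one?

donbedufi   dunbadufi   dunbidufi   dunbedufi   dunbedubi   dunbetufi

Irmin: start from *donbatupi.
  rule 1 (unconditioned shift): donbatupi → donbatufi
  rule 2 (intervocalic voicing): donbatufi → donbadufi
  rule 3: no change — donbadufi
  rule 4 (pre-nasal raising): donbadufi → dunbadufi
  rule 5 (vowel merger): dunbadufi → dunbedufi
  ⇒ Irmin dunbedufi
The other candidates each miss or misapply at least one Irmin change.

dunbedufi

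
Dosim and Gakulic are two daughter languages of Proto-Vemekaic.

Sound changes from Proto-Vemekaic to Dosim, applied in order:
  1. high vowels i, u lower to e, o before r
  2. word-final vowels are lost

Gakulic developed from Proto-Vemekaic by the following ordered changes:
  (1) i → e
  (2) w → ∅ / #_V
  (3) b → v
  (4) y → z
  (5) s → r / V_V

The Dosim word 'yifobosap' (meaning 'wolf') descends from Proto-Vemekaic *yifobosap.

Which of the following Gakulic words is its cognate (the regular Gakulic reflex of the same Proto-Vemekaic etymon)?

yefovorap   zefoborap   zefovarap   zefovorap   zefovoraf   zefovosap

Gakulic: *yifobosap > yefobosap > yefovosap > zefovosap > zefovorap  (by vowel merger, unconditioned shift, unconditioned shift, rhotacism)
The other candidates each miss or misapply at least one Gakulic change.

zefovorap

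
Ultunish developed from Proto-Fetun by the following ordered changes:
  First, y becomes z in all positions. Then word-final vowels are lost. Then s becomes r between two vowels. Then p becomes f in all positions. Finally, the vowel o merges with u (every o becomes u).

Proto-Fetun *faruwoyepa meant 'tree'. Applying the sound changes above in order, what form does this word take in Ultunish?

Ultunish: *faruwoyepa
  faruwoyepa → faruwozepa   [unconditioned shift]
  faruwozepa → faruwozep   [apocope]
  faruwozep (rule 3 does not apply)
  faruwozep → faruwozef   [unconditioned shift]
  faruwozef → faruwuzef   [vowel merger]
  giving Ultunish faruwuzef.

faruwuzef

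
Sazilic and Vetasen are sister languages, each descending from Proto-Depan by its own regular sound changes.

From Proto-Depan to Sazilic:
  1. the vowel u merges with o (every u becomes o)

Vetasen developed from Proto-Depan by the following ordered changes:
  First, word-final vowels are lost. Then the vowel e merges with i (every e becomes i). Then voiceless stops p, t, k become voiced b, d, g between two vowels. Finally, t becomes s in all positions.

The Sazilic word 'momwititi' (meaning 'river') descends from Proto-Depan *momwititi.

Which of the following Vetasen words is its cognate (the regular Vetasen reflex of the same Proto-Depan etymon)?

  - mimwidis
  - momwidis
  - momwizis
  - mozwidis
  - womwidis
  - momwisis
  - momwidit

Vetasen: *momwititi
  momwititi → momwitit   [apocope]
  momwitit (rule 2 does not apply)
  momwitit → momwidit   [intervocalic voicing]
  momwidit → momwidis   [unconditioned shift]
  giving Vetasen momwidis.
Among the options, 'momwidis' alone shows every Vetasen change applied in order.

momwidis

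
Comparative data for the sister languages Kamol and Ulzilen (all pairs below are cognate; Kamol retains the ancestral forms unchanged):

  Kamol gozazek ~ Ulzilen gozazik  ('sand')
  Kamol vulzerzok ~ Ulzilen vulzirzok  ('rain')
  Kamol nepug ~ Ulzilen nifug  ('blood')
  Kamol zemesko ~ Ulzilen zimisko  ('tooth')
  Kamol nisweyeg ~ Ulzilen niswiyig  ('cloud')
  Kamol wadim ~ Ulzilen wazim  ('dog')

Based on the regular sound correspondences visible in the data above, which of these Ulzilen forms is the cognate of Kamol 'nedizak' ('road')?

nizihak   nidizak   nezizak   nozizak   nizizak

nizizak

gozazek ~ gozazik, zemesko ~ zimisko — Kamol e corresponds to Ulzilen i after a consonant, before a consonant other than r, m, n, p, b, f, v.
wadim ~ wazim — Kamol d corresponds to Ulzilen z between vowels (before a front vowel).
Applying these to Kamol 'nedizak':
  nedizak → nidizak   (e→i after a consonant, before a consonant other than r, m, n, p, b, f, v)
  nidizak → nizizak   (d→z between vowels (before a front vowel))
So the Ulzilen cognate is 'nizizak'.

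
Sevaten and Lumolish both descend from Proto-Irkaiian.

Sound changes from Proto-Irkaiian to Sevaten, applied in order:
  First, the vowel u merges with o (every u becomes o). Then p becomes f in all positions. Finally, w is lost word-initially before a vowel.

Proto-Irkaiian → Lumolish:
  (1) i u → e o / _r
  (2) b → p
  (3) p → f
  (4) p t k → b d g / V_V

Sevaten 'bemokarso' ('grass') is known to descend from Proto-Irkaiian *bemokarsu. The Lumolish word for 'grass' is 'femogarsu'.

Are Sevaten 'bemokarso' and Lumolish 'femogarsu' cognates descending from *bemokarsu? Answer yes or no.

yes

Derive the expected Lumolish reflex of *bemokarsu:
Lumolish: *bemokarsu
  bemokarsu (rule 1 does not apply)
  bemokarsu → pemokarsu   [unconditioned shift]
  pemokarsu → femokarsu   [unconditioned shift]
  femokarsu → femogarsu   [intervocalic voicing]
  giving Lumolish femogarsu.
Lumolish 'femogarsu' matches the regular reflex exactly, so the pair is cognate.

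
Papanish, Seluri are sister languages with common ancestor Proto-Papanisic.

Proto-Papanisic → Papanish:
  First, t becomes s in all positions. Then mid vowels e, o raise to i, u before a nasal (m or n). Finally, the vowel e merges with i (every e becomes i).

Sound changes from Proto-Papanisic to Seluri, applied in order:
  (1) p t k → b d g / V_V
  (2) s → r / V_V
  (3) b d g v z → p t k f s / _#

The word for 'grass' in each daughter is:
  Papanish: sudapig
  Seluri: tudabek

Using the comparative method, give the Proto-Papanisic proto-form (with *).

Position 6: Papanish has i, Seluri has e. Seluri preserves e here (none of its changes turn any other segment into e), so the proto-segment is *e.
Position 1: Papanish has s, Seluri has t. Taking the neighbouring segments as reconstructed: Papanish s could go back to *t or *s; Seluri t can only go back to *t — the one source consistent with every daughter is *t.
Verify the candidate proto-form against each daughter:
Papanish: *tudapeg > sudapeg > sudapig  (by unconditioned shift, vowel merger)
Seluri: start from *tudapeg.
  rule 1 (intervocalic voicing): tudapeg → tudabeg
  rule 2: no change — tudabeg
  rule 3 (final devoicing): tudabeg → tudabek
  ⇒ Seluri tudabek
No other proto-form is consistent with every reflex, so the reconstruction is *tudapeg.

*tudapeg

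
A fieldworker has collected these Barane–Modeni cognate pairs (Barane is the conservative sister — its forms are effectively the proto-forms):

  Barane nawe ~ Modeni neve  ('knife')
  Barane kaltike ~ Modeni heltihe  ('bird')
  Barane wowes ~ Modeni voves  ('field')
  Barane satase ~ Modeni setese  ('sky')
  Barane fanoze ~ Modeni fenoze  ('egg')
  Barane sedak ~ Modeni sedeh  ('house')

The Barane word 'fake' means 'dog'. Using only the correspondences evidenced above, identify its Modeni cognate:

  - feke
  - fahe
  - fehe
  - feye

fehe

nawe ~ neve, kaltike ~ heltihe — Barane a corresponds to Modeni e after a consonant, before a consonant other than r, m, n, p, b, f, v.
kaltike ~ heltihe — Barane k corresponds to Modeni h between vowels (before a front vowel).
Applying these to Barane 'fake':
  fake → feke   (a→e after a consonant, before a consonant other than r, m, n, p, b, f, v)
  feke → fehe   (k→h between vowels (before a front vowel))
So the Modeni cognate is 'fehe'.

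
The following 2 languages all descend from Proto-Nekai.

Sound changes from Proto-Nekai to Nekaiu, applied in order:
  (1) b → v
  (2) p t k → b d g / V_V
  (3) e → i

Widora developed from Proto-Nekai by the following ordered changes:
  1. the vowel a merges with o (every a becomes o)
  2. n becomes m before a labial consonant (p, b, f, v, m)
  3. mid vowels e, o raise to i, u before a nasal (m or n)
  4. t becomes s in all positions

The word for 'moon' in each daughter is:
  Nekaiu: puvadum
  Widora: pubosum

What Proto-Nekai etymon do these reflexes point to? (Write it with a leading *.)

Position 3: Nekaiu has v, Widora has b. Widora preserves b here (none of its changes turn any other segment into b), so the proto-segment is *b.
Position 5: Nekaiu has d, Widora has s. Taking the neighbouring segments as reconstructed: Nekaiu d could go back to *t or *d; Widora s could go back to *t or *s — the one source consistent with every daughter is *t.
Position 4: Nekaiu has a, Widora has o. Nekaiu preserves a here (none of its changes turn any other segment into a), so the proto-segment is *a.
Verify the candidate proto-form against each daughter:
Nekaiu: *pubatum > puvatum > puvadum  (by unconditioned shift, intervocalic voicing)
Widora: *pubatum > pubotum > pubosum  (by vowel merger, unconditioned shift)
No other proto-form is consistent with every reflex, so the reconstruction is *pubatum.

*pubatum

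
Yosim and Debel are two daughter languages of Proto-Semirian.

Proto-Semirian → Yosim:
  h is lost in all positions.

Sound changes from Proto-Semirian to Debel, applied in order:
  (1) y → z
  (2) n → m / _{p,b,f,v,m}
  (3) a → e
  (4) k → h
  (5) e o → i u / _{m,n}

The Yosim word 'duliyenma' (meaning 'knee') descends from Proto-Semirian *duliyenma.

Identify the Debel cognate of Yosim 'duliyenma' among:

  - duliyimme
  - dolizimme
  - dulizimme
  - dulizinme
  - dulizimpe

dulizimme

Debel: *duliyenma
  duliyenma → dulizenma   [unconditioned shift]
  dulizenma → dulizemma   [nasal place assimilation]
  dulizemma → dulizemme   [vowel merger]
  dulizemme (rule 4 does not apply)
  dulizemme → dulizimme   [pre-nasal raising]
  giving Debel dulizimme.
Only 'dulizimme' matches the regular Debel development of *duliyenma.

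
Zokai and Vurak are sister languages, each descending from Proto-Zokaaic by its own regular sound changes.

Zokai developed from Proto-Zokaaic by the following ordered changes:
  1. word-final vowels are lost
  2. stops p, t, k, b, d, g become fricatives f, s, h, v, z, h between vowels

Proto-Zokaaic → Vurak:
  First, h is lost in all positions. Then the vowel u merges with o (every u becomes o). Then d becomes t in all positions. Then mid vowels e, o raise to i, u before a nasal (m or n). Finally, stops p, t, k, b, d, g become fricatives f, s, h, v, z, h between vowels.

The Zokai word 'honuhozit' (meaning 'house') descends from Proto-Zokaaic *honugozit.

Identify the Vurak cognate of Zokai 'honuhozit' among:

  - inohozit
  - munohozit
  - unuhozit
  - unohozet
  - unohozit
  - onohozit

unohozit

Vurak: *honugozit > onugozit > onogozit > unogozit > unohozit  (by h-loss, vowel merger, pre-nasal raising, intervocalic lenition)
The other candidates each miss or misapply at least one Vurak change.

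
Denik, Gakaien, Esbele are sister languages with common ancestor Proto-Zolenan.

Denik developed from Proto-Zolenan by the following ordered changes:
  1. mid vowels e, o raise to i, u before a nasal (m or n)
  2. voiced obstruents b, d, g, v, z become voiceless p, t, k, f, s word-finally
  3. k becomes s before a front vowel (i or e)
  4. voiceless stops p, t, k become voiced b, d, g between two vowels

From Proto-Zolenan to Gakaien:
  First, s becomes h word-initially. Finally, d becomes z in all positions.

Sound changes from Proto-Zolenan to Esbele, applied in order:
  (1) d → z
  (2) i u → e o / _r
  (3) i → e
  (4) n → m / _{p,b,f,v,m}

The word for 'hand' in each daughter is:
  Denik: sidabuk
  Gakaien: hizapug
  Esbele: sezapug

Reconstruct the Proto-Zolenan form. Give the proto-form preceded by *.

Position 7: Denik has k, Gakaien has g, Esbele has g. Gakaien preserves g here (none of its changes turn any other segment into g), so the proto-segment is *g.
Position 5: Denik has b, Gakaien has p, Esbele has p. Gakaien preserves p here (none of its changes turn any other segment into p), so the proto-segment is *p.
This points to *sidapug. Verify forward in each daughter:
Denik: start from *sidapug.
  rule 1: no change — sidapug
  rule 2 (final devoicing): sidapug → sidapuk
  rule 3: no change — sidapuk
  rule 4 (intervocalic voicing): sidapuk → sidabuk
  ⇒ Denik sidabuk
Gakaien: *sidapug > hidapug > hizapug  (by debuccalisation, unconditioned shift)
Esbele: *sidapug > sizapug > sezapug  (by unconditioned shift, vowel merger)
No other proto-form is consistent with every reflex, so the reconstruction is *sidapug.

*sidapug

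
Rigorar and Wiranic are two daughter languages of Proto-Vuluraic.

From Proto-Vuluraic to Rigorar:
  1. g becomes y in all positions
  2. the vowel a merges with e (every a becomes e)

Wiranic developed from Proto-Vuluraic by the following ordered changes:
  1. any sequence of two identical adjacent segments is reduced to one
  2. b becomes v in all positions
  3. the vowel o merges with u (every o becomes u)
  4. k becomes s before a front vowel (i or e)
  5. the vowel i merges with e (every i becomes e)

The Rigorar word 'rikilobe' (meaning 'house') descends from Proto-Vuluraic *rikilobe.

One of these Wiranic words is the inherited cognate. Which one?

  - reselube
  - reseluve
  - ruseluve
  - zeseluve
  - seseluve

Wiranic: start from *rikilobe.
  rule 1: no change — rikilobe
  rule 2 (unconditioned shift): rikilobe → rikilove
  rule 3 (vowel merger): rikilove → rikiluve
  rule 4 (palatalisation): rikiluve → risiluve
  rule 5 (vowel merger): risiluve → reseluve
  ⇒ Wiranic reseluve
Only 'reseluve' matches the regular Wiranic development of *rikilobe.

reseluve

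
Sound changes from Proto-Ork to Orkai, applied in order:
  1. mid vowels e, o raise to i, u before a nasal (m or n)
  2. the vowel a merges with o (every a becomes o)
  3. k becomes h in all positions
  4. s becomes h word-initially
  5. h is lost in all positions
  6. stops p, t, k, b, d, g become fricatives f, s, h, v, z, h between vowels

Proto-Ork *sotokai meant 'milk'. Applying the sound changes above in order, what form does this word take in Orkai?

osooi

Orkai: *sotokai
  sotokai (rule 1 does not apply)
  sotokai → sotokoi   [vowel merger]
  sotokoi → sotohoi   [unconditioned shift]
  sotohoi → hotohoi   [debuccalisation]
  hotohoi → otooi   [h-loss]
  otooi → osooi   [intervocalic lenition]
  giving Orkai osooi.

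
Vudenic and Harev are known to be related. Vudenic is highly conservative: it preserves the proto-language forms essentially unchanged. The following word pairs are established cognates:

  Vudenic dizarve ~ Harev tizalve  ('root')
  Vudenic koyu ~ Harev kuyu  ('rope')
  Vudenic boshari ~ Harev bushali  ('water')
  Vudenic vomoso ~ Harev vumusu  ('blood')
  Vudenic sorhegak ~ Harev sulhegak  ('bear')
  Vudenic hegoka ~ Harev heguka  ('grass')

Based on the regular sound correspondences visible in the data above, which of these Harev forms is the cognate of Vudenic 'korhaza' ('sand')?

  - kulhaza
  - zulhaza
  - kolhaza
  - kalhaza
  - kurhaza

kulhaza

sorhegak ~ sulhegak — Vudenic o corresponds to Harev u after a consonant, before r.
sorhegak ~ sulhegak — Vudenic r corresponds to Harev l after a vowel, before a consonant other than r, m, n, p, b, f, v.
Applying these to Vudenic 'korhaza':
  korhaza → kurhaza   (o→u after a consonant, before r)
  kurhaza → kulhaza   (r→l after a vowel, before a consonant other than r, m, n, p, b, f, v)
So the Harev cognate is 'kulhaza'.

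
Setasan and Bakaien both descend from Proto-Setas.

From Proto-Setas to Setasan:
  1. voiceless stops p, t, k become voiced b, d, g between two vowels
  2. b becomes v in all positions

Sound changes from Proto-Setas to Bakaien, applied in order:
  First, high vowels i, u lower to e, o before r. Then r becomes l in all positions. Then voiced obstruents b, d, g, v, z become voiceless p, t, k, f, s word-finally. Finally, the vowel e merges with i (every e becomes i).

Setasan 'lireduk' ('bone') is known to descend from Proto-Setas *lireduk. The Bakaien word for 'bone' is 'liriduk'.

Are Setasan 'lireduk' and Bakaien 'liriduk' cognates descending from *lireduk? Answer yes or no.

no

Derive the expected Bakaien reflex of *lireduk:
Bakaien: *lireduk
  lireduk → lereduk   [pre-rhotic lowering]
  lereduk → leleduk   [unconditioned shift]
  leleduk (rule 3 does not apply)
  leleduk → liliduk   [vowel merger]
  giving Bakaien liliduk.
The regular Bakaien reflex would be 'liliduk', but the attested form is 'liriduk'. The correspondence is irregular, so they are not cognates (the Bakaien form has a different source).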